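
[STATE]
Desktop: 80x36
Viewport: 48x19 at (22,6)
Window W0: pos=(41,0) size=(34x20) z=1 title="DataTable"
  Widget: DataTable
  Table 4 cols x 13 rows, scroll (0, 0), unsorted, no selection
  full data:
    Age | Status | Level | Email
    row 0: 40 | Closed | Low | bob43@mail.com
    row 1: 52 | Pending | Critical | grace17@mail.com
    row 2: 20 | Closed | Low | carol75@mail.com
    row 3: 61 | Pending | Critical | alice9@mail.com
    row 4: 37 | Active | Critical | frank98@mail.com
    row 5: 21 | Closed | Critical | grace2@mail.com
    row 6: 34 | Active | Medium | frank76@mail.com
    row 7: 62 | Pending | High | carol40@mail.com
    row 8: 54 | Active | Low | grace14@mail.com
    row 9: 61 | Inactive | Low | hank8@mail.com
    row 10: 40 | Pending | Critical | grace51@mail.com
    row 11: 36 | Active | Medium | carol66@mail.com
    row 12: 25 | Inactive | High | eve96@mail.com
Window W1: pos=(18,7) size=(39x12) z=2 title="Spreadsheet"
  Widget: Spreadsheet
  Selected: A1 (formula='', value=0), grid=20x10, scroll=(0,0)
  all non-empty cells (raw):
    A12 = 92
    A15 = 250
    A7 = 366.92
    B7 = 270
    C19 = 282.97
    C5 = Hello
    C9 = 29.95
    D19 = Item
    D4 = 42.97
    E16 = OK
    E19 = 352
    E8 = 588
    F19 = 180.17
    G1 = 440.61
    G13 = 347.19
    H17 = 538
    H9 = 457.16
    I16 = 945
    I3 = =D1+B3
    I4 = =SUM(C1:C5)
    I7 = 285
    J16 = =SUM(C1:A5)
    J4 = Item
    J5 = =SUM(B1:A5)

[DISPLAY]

                   ┃52 │Pending │Critical│grace1
━━━━━━━━━━━━━━━━━━━━━━━━━━━━━━━━━━┓w     │carol7
readsheet                         ┃itical│alice9
──────────────────────────────────┨itical│frank9
                                  ┃itical│grace2
    A       B       C       D     ┃dium  │frank7
----------------------------------┃gh    │carol4
      [0]       0       0       0 ┃w     │grace1
        0       0       0       0 ┃w     │hank8@
        0       0       0       0 ┃itical│grace5
        0       0       0   42.97 ┃dium  │carol6
        0       0Hello          0 ┃gh    │eve96@
━━━━━━━━━━━━━━━━━━━━━━━━━━━━━━━━━━┛             
                   ┗━━━━━━━━━━━━━━━━━━━━━━━━━━━━
                                                
                                                
                                                
                                                
                                                


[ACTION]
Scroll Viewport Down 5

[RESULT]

    A       B       C       D     ┃dium  │frank7
----------------------------------┃gh    │carol4
      [0]       0       0       0 ┃w     │grace1
        0       0       0       0 ┃w     │hank8@
        0       0       0       0 ┃itical│grace5
        0       0       0   42.97 ┃dium  │carol6
        0       0Hello          0 ┃gh    │eve96@
━━━━━━━━━━━━━━━━━━━━━━━━━━━━━━━━━━┛             
                   ┗━━━━━━━━━━━━━━━━━━━━━━━━━━━━
                                                
                                                
                                                
                                                
                                                
                                                
                                                
                                                
                                                
                                                


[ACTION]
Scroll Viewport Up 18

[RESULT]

                   ┏━━━━━━━━━━━━━━━━━━━━━━━━━━━━
                   ┃ DataTable                  
                   ┠────────────────────────────
                   ┃Age│Status  │Level   │Email 
                   ┃───┼────────┼────────┼──────
                   ┃40 │Closed  │Low     │bob43@
                   ┃52 │Pending │Critical│grace1
━━━━━━━━━━━━━━━━━━━━━━━━━━━━━━━━━━┓w     │carol7
readsheet                         ┃itical│alice9
──────────────────────────────────┨itical│frank9
                                  ┃itical│grace2
    A       B       C       D     ┃dium  │frank7
----------------------------------┃gh    │carol4
      [0]       0       0       0 ┃w     │grace1
        0       0       0       0 ┃w     │hank8@
        0       0       0       0 ┃itical│grace5
        0       0       0   42.97 ┃dium  │carol6
        0       0Hello          0 ┃gh    │eve96@
━━━━━━━━━━━━━━━━━━━━━━━━━━━━━━━━━━┛             


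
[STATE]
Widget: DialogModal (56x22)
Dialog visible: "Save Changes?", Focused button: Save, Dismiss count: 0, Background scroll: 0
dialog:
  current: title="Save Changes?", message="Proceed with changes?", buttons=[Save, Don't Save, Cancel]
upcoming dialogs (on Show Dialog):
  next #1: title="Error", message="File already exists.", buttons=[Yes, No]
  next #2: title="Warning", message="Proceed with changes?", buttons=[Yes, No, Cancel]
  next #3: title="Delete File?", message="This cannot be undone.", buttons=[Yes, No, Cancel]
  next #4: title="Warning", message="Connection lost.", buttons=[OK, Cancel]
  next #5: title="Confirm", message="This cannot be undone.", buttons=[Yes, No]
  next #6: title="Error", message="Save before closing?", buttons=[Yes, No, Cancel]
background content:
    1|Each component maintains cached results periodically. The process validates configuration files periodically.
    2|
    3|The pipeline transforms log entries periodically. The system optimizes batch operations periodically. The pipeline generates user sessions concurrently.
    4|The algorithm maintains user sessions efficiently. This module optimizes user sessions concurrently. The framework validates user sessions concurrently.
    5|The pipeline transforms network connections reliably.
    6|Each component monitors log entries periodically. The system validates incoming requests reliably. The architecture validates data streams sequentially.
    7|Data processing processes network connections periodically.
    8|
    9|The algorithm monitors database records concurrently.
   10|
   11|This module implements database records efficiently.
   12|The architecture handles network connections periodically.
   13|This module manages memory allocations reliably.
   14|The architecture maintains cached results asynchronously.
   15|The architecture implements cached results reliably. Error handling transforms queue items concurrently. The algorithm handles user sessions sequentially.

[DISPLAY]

Each component maintains cached results periodically. Th
                                                        
The pipeline transforms log entries periodically. The sy
The algorithm maintains user sessions efficiently. This 
The pipeline transforms network connections reliably.   
Each component monitors log entries periodically. The sy
Data processing processes network connections periodical
                                                        
The algorith┌──────────────────────────────┐urrently.   
            │        Save Changes?         │            
This module │    Proceed with changes?     │ciently.    
The architec│ [Save]  Don't Save   Cancel  │ periodicall
This module └──────────────────────────────┘bly.        
The architecture maintains cached results asynchronously
The architecture implements cached results reliably. Err
                                                        
                                                        
                                                        
                                                        
                                                        
                                                        
                                                        


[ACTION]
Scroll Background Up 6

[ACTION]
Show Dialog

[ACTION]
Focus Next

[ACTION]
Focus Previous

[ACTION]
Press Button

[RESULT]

Each component maintains cached results periodically. Th
                                                        
The pipeline transforms log entries periodically. The sy
The algorithm maintains user sessions efficiently. This 
The pipeline transforms network connections reliably.   
Each component monitors log entries periodically. The sy
Data processing processes network connections periodical
                                                        
The algorithm monitors database records concurrently.   
                                                        
This module implements database records efficiently.    
The architecture handles network connections periodicall
This module manages memory allocations reliably.        
The architecture maintains cached results asynchronously
The architecture implements cached results reliably. Err
                                                        
                                                        
                                                        
                                                        
                                                        
                                                        
                                                        


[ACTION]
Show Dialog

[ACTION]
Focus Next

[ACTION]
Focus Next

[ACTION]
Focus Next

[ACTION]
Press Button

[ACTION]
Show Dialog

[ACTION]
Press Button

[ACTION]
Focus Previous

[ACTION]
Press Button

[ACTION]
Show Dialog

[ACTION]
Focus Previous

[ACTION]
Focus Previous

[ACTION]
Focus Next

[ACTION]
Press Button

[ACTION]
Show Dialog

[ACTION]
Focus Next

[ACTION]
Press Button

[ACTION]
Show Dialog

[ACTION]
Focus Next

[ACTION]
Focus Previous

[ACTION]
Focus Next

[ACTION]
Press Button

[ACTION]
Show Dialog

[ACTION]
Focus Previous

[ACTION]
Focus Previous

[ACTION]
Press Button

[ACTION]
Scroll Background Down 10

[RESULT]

This module implements database records efficiently.    
The architecture handles network connections periodicall
This module manages memory allocations reliably.        
The architecture maintains cached results asynchronously
The architecture implements cached results reliably. Err
                                                        
                                                        
                                                        
                                                        
                                                        
                                                        
                                                        
                                                        
                                                        
                                                        
                                                        
                                                        
                                                        
                                                        
                                                        
                                                        
                                                        


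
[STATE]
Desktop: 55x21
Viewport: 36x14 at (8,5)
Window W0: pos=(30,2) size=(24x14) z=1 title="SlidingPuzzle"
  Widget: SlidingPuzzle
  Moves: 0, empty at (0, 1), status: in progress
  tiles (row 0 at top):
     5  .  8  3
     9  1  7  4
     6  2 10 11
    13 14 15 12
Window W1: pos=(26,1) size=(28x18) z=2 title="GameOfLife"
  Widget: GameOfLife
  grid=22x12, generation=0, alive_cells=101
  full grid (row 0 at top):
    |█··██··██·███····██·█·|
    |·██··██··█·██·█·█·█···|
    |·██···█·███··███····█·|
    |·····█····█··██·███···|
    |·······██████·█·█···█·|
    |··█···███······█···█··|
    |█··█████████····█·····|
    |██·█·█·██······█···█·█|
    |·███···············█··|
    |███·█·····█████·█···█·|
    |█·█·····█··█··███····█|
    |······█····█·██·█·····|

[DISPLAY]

                  ┃█··██··██·███····
                  ┃·██··██··█·██·█·█
                  ┃·██···█·███··███·
                  ┃·····█····█··██·█
                  ┃·······██████·█·█
                  ┃··█···███······█·
                  ┃█··█████████····█
                  ┃██·█·█·██······█·
                  ┃·███·············
                  ┃███·█·····█████·█
                  ┃█·█·····█··█··███
                  ┃······█····█·██·█
                  ┃                 
                  ┗━━━━━━━━━━━━━━━━━


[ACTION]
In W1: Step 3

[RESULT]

                  ┃·██·····█········
                  ┃█·······█·····█·█
                  ┃··············███
                  ┃···········█··███
                  ┃··········█····█·
                  ┃···██·····█···██·
                  ┃···██·····█····██
                  ┃···········██·█·█
                  ┃···········█···█·
                  ┃···············█·
                  ┃·················
                  ┃···············█·
                  ┃                 
                  ┗━━━━━━━━━━━━━━━━━


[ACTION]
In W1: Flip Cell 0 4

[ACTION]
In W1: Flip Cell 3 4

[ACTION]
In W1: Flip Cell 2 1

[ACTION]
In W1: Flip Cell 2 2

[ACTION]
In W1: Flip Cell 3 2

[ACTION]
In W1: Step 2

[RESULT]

                  ┃················█
                  ┃█··█············█
                  ┃█···█············
                  ┃·█··█············
                  ┃····█····█·█·····
                  ┃·····█···█··█···█
                  ┃···██········████
                  ┃··········█···█·█
                  ┃··········█·█·██·
                  ┃·················
                  ┃·················
                  ┃·················
                  ┃                 
                  ┗━━━━━━━━━━━━━━━━━


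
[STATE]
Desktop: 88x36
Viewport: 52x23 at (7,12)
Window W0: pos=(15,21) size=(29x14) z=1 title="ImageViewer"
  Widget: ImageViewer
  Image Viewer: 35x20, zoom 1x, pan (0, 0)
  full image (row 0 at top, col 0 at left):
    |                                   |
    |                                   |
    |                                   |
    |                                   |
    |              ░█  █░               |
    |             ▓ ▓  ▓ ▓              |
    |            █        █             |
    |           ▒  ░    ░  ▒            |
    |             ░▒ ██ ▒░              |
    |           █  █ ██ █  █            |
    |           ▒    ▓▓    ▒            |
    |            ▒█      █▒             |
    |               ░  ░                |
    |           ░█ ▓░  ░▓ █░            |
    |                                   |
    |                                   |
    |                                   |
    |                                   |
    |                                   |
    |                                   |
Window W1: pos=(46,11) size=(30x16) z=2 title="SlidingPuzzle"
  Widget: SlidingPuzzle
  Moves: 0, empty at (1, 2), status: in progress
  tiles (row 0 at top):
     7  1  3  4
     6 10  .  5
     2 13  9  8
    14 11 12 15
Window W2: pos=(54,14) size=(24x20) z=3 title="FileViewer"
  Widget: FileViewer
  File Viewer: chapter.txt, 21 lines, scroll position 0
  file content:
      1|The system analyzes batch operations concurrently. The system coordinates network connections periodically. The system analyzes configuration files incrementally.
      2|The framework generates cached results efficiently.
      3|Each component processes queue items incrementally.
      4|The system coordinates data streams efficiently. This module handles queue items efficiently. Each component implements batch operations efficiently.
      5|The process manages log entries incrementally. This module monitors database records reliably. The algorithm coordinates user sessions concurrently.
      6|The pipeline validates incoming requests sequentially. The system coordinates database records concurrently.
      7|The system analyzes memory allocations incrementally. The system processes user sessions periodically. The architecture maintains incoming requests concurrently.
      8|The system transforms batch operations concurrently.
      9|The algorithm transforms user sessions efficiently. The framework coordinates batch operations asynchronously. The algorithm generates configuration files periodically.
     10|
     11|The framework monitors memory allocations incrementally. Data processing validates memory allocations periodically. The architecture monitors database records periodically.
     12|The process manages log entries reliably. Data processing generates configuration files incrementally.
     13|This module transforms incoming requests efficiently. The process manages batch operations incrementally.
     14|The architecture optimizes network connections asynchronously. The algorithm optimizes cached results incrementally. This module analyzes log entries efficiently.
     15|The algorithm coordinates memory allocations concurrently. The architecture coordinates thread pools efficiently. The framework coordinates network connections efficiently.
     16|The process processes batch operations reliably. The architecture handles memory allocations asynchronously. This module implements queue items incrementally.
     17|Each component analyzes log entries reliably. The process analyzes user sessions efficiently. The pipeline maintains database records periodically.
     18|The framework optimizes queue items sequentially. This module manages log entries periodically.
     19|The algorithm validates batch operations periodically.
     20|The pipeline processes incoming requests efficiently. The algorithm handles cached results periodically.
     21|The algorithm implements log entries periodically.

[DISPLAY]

                                       ┃ SlidingPuzz
                                       ┠────────────
                                       ┃┌────┬─┏━━━━
                                       ┃│  7 │ ┃ Fil
                                       ┃├────┼─┠────
                                       ┃│  6 │ ┃The 
                                       ┃├────┼─┃The 
                                       ┃│  2 │ ┃Each
                                       ┃├────┼─┃The 
        ┏━━━━━━━━━━━━━━━━━━━━━━━━━━━┓  ┃│ 14 │ ┃The 
        ┃ ImageViewer               ┃  ┃└────┴─┃The 
        ┠───────────────────────────┨  ┃Moves: ┃The 
        ┃                           ┃  ┃       ┃The 
        ┃                           ┃  ┃       ┃The 
        ┃                           ┃  ┗━━━━━━━┃    
        ┃                           ┃          ┃The 
        ┃              ░█  █░       ┃          ┃The 
        ┃             ▓ ▓  ▓ ▓      ┃          ┃This
        ┃            █        █     ┃          ┃The 
        ┃           ▒  ░    ░  ▒    ┃          ┃The 
        ┃             ░▒ ██ ▒░      ┃          ┃The 
        ┃           █  █ ██ █  █    ┃          ┗━━━━
        ┗━━━━━━━━━━━━━━━━━━━━━━━━━━━┛               


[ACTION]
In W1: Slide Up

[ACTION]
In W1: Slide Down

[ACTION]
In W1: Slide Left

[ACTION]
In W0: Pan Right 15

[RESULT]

                                       ┃ SlidingPuzz
                                       ┠────────────
                                       ┃┌────┬─┏━━━━
                                       ┃│  7 │ ┃ Fil
                                       ┃├────┼─┠────
                                       ┃│  6 │ ┃The 
                                       ┃├────┼─┃The 
                                       ┃│  2 │ ┃Each
                                       ┃├────┼─┃The 
        ┏━━━━━━━━━━━━━━━━━━━━━━━━━━━┓  ┃│ 14 │ ┃The 
        ┃ ImageViewer               ┃  ┃└────┴─┃The 
        ┠───────────────────────────┨  ┃Moves: ┃The 
        ┃                           ┃  ┃       ┃The 
        ┃                           ┃  ┃       ┃The 
        ┃                           ┃  ┗━━━━━━━┃    
        ┃                           ┃          ┃The 
        ┃█  █░                      ┃          ┃The 
        ┃▓  ▓ ▓                     ┃          ┃This
        ┃      █                    ┃          ┃The 
        ┃    ░  ▒                   ┃          ┃The 
        ┃ ██ ▒░                     ┃          ┃The 
        ┃ ██ █  █                   ┃          ┗━━━━
        ┗━━━━━━━━━━━━━━━━━━━━━━━━━━━┛               


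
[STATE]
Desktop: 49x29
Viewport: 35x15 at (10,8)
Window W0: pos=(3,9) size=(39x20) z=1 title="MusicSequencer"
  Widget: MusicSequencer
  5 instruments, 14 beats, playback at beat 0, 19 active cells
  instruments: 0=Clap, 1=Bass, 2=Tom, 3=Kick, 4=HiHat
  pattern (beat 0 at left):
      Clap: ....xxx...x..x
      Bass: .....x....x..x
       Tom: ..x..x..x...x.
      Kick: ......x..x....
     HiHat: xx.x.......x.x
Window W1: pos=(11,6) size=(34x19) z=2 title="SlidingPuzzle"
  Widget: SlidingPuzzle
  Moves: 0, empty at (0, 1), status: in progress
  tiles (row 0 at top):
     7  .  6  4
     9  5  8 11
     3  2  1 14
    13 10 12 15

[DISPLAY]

 ┠────────────────────────────────┨
━┃┌────┬────┬────┬────┐           ┃
S┃│  7 │    │  6 │  4 │           ┃
─┃├────┼────┼────┼────┤           ┃
▼┃│  9 │  5 │  8 │ 11 │           ┃
·┃├────┼────┼────┼────┤           ┃
·┃│  3 │  2 │  1 │ 14 │           ┃
·┃├────┼────┼────┼────┤           ┃
·┃│ 13 │ 10 │ 12 │ 15 │           ┃
█┃└────┴────┴────┴────┘           ┃
 ┃Moves: 0                        ┃
 ┃                                ┃
 ┃                                ┃
 ┃                                ┃
 ┃                                ┃


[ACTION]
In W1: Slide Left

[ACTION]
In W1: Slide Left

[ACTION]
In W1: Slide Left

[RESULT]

 ┠────────────────────────────────┨
━┃┌────┬────┬────┬────┐           ┃
S┃│  7 │  6 │  4 │    │           ┃
─┃├────┼────┼────┼────┤           ┃
▼┃│  9 │  5 │  8 │ 11 │           ┃
·┃├────┼────┼────┼────┤           ┃
·┃│  3 │  2 │  1 │ 14 │           ┃
·┃├────┼────┼────┼────┤           ┃
·┃│ 13 │ 10 │ 12 │ 15 │           ┃
█┃└────┴────┴────┴────┘           ┃
 ┃Moves: 2                        ┃
 ┃                                ┃
 ┃                                ┃
 ┃                                ┃
 ┃                                ┃


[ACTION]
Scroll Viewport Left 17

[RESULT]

           ┠───────────────────────
   ┏━━━━━━━┃┌────┬────┬────┬────┐  
   ┃ MusicS┃│  7 │  6 │  4 │    │  
   ┠───────┃├────┼────┼────┼────┤  
   ┃      ▼┃│  9 │  5 │  8 │ 11 │  
   ┃  Clap·┃├────┼────┼────┼────┤  
   ┃  Bass·┃│  3 │  2 │  1 │ 14 │  
   ┃   Tom·┃├────┼────┼────┼────┤  
   ┃  Kick·┃│ 13 │ 10 │ 12 │ 15 │  
   ┃ HiHat█┃└────┴────┴────┴────┘  
   ┃       ┃Moves: 2               
   ┃       ┃                       
   ┃       ┃                       
   ┃       ┃                       
   ┃       ┃                       


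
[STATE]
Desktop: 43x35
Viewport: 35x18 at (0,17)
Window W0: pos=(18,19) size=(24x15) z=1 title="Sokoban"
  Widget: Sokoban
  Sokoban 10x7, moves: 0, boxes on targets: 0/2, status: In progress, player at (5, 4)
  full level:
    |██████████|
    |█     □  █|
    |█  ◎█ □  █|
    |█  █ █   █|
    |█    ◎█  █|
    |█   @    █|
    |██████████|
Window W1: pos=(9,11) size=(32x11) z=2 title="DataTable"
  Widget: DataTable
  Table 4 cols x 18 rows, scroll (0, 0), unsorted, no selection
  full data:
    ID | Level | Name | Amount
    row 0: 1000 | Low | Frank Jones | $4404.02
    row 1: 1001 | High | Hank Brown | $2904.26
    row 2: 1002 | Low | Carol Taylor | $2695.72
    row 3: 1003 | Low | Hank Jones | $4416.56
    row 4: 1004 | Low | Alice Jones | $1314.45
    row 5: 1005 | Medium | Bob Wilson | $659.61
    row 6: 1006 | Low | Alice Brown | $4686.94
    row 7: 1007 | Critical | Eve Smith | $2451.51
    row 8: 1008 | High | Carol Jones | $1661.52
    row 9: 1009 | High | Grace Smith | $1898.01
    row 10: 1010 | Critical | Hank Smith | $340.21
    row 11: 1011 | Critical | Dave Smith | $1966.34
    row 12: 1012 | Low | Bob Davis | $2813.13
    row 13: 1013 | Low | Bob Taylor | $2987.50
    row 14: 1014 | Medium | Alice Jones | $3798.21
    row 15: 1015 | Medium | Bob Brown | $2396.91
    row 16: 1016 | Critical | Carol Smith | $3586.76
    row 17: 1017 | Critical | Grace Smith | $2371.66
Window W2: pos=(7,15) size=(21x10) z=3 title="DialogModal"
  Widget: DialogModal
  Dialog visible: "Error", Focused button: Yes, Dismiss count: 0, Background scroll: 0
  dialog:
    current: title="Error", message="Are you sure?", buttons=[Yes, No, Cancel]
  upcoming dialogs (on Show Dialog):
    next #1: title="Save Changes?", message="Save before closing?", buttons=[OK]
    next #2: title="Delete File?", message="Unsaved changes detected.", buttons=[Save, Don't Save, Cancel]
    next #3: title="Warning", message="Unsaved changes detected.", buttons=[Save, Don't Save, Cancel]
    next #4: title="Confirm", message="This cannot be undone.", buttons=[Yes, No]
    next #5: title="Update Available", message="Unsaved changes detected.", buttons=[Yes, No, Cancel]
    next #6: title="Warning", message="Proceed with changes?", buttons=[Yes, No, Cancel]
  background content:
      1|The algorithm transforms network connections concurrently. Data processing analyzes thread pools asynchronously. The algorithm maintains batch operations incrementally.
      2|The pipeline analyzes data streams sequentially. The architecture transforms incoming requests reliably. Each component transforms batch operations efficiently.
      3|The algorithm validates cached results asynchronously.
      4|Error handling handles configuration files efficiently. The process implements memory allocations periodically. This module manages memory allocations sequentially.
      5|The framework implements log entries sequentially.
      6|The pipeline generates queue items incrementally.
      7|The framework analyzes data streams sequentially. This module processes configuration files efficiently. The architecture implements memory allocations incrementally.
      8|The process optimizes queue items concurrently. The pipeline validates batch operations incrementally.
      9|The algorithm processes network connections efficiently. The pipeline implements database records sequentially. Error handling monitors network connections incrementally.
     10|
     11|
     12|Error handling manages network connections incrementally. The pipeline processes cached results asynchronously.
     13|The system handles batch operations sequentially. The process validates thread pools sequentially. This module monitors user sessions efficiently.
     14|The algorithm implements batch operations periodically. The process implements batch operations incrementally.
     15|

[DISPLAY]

       ┠───────────────────┨ Brown 
       ┃Th┌─────────────┐ns┃l Taylo
       ┃Th│    Error    │yz┃ Jones 
       ┃Th│Are you sure?│id┃e Jones
       ┃Er│[Yes]  No   C│nd┃━━━━━━━
       ┃Th└─────────────┘le┃█      
       ┃The pipeline genera┃█      
       ┗━━━━━━━━━━━━━━━━━━━┛█      
                  ┃█  █ █   █      
                  ┃█    ◎█  █      
                  ┃█   @    █      
                  ┃██████████      
                  ┃Moves: 0  0/2   
                  ┃                
                  ┃                
                  ┃                
                  ┗━━━━━━━━━━━━━━━━
                                   


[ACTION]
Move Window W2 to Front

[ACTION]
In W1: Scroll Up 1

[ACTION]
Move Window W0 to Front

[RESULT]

       ┠───────────────────┨ Brown 
       ┃Th┌─────────────┐ns┃l Taylo
       ┃Th│    Err┏━━━━━━━━━━━━━━━━
       ┃Th│Are you┃ Sokoban        
       ┃Er│[Yes]  ┠────────────────
       ┃Th└───────┃██████████      
       ┃The pipeli┃█     □  █      
       ┗━━━━━━━━━━┃█  ◎█ □  █      
                  ┃█  █ █   █      
                  ┃█    ◎█  █      
                  ┃█   @    █      
                  ┃██████████      
                  ┃Moves: 0  0/2   
                  ┃                
                  ┃                
                  ┃                
                  ┗━━━━━━━━━━━━━━━━
                                   


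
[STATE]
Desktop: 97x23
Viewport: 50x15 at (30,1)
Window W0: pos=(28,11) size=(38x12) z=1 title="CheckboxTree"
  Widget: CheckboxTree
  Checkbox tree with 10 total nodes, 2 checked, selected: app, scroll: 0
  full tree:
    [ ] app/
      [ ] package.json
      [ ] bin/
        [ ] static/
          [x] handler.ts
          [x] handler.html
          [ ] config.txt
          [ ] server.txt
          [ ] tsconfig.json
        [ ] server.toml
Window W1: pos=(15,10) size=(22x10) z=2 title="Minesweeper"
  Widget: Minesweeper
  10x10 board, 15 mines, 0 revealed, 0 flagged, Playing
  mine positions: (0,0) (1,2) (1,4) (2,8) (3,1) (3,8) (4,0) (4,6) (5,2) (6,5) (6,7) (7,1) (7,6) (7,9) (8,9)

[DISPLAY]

                                                  
                                                  
                                                  
                                                  
                                                  
                                                  
                                                  
                                                  
                                                  
━━━━━━┓                                           
      ┃━━━━━━━━━━━━━━━━━━━━━━━━━━━━┓              
──────┨xTree                       ┃              
      ┃────────────────────────────┨              
      ┃/                           ┃              
      ┃ackage.json                 ┃              


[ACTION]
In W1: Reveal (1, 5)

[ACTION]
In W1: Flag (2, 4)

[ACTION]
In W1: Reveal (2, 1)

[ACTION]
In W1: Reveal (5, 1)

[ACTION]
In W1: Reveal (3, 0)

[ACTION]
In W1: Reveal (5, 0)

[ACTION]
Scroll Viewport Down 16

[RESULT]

                                                  
                                                  
━━━━━━┓                                           
      ┃━━━━━━━━━━━━━━━━━━━━━━━━━━━━┓              
──────┨xTree                       ┃              
      ┃────────────────────────────┨              
      ┃/                           ┃              
      ┃ackage.json                 ┃              
      ┃in/                         ┃              
      ┃ static/                    ┃              
      ┃x] handler.ts               ┃              
━━━━━━┛x] handler.html             ┃              
      [ ] config.txt               ┃              
      [ ] server.txt               ┃              
━━━━━━━━━━━━━━━━━━━━━━━━━━━━━━━━━━━┛              


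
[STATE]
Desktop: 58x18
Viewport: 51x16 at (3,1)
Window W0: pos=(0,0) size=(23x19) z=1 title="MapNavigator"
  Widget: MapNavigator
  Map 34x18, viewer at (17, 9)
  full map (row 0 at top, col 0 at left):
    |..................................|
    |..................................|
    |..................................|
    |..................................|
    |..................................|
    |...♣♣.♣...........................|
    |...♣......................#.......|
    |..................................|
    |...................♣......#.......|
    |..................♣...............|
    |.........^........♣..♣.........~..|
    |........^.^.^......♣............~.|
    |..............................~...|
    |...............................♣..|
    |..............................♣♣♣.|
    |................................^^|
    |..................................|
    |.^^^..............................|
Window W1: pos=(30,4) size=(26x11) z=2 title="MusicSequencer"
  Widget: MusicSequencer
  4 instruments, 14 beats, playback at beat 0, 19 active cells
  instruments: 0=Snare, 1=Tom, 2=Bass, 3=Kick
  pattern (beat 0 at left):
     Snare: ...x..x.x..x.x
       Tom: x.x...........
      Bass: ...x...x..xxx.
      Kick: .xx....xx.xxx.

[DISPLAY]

apNavigator        ┃                               
───────────────────┨                               
...................┃                               
...................┃       ┏━━━━━━━━━━━━━━━━━━━━━━━
...................┃       ┃ MusicSequencer        
...................┃       ┠───────────────────────
.................#.┃       ┃      ▼1234567890123   
...................┃       ┃ Snare···█··█·█··█·█   
..........♣......#.┃       ┃   Tom█·█···········   
........@♣.........┃       ┃  Bass···█···█··███·   
^........♣..♣......┃       ┃  Kick·██····██·███·   
.^.^......♣........┃       ┃                       
...................┃       ┃                       
...................┃       ┗━━━━━━━━━━━━━━━━━━━━━━━
...................┃                               
...................┃                               


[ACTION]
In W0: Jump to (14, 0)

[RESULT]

apNavigator        ┃                               
───────────────────┨                               
                   ┃                               
                   ┃       ┏━━━━━━━━━━━━━━━━━━━━━━━
                   ┃       ┃ MusicSequencer        
                   ┃       ┠───────────────────────
                   ┃       ┃      ▼1234567890123   
                   ┃       ┃ Snare···█··█·█··█·█   
                   ┃       ┃   Tom█·█···········   
........@..........┃       ┃  Bass···█···█··███·   
...................┃       ┃  Kick·██····██·███·   
...................┃       ┃                       
...................┃       ┃                       
...................┃       ┗━━━━━━━━━━━━━━━━━━━━━━━
♣..................┃                               
...................┃                               


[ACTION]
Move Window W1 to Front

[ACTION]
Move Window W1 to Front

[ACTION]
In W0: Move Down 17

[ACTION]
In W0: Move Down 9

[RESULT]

apNavigator        ┃                               
───────────────────┨                               
...^........♣..♣...┃                               
..^.^.^......♣.....┃       ┏━━━━━━━━━━━━━━━━━━━━━━━
...................┃       ┃ MusicSequencer        
...................┃       ┠───────────────────────
...................┃       ┃      ▼1234567890123   
...................┃       ┃ Snare···█··█·█··█·█   
...................┃       ┃   Tom█·█···········   
........@..........┃       ┃  Bass···█···█··███·   
                   ┃       ┃  Kick·██····██·███·   
                   ┃       ┃                       
                   ┃       ┃                       
                   ┃       ┗━━━━━━━━━━━━━━━━━━━━━━━
                   ┃                               
                   ┃                               


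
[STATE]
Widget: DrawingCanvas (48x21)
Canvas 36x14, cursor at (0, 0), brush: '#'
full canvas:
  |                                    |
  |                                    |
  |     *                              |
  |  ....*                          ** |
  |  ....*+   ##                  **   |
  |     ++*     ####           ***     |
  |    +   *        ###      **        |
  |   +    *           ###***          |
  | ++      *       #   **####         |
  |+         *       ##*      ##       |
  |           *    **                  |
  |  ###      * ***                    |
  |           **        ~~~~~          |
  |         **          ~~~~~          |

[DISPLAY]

+                                               
                                                
     *                                          
  ....*                          **             
  ....*+   ##                  **               
     ++*     ####           ***                 
    +   *        ###      **                    
   +    *           ###***                      
 ++      *       #   **####                     
+         *       ##*      ##                   
           *    **                              
  ###      * ***                                
           **        ~~~~~                      
         **          ~~~~~                      
                                                
                                                
                                                
                                                
                                                
                                                
                                                


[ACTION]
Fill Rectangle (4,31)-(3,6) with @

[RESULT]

+                                               
                                                
     *                                          
  ....@@@@@@@@@@@@@@@@@@@@@@@@@@ **             
  ....@@@@@@@@@@@@@@@@@@@@@@@@@@*               
     ++*     ####           ***                 
    +   *        ###      **                    
   +    *           ###***                      
 ++      *       #   **####                     
+         *       ##*      ##                   
           *    **                              
  ###      * ***                                
           **        ~~~~~                      
         **          ~~~~~                      
                                                
                                                
                                                
                                                
                                                
                                                
                                                


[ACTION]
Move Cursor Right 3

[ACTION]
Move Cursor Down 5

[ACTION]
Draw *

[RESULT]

                                                
                                                
     *                                          
  ....@@@@@@@@@@@@@@@@@@@@@@@@@@ **             
  ....@@@@@@@@@@@@@@@@@@@@@@@@@@*               
   * ++*     ####           ***                 
    +   *        ###      **                    
   +    *           ###***                      
 ++      *       #   **####                     
+         *       ##*      ##                   
           *    **                              
  ###      * ***                                
           **        ~~~~~                      
         **          ~~~~~                      
                                                
                                                
                                                
                                                
                                                
                                                
                                                


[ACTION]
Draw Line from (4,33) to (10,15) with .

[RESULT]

                                                
                                                
     *                                          
  ....@@@@@@@@@@@@@@@@@@@@@@@@@@ **             
  ....@@@@@@@@@@@@@@@@@@@@@@@@@@..              
   * ++*     ####           *...                
    +   *        ###      ...                   
   +    *           ###...                      
 ++      *       #  ...####                     
+         *      ...*      ##                   
           *   ..*                              
  ###      * ***                                
           **        ~~~~~                      
         **          ~~~~~                      
                                                
                                                
                                                
                                                
                                                
                                                
                                                


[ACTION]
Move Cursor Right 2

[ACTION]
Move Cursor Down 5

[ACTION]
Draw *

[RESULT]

                                                
                                                
     *                                          
  ....@@@@@@@@@@@@@@@@@@@@@@@@@@ **             
  ....@@@@@@@@@@@@@@@@@@@@@@@@@@..              
   * ++*     ####           *...                
    +   *        ###      ...                   
   +    *           ###...                      
 ++      *       #  ...####                     
+         *      ...*      ##                   
     *     *   ..*                              
  ###      * ***                                
           **        ~~~~~                      
         **          ~~~~~                      
                                                
                                                
                                                
                                                
                                                
                                                
                                                
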